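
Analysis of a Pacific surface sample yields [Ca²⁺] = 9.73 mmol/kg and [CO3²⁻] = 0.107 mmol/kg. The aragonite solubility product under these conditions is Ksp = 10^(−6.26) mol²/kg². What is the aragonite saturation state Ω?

Ksp = 10^(−6.26) = 5.495×10^-7
Ω = [Ca²⁺][CO3²⁻]/Ksp = (9.73×10^-3)(0.107×10^-3) / 5.495×10^-7 = 1.89

Ω = 1.89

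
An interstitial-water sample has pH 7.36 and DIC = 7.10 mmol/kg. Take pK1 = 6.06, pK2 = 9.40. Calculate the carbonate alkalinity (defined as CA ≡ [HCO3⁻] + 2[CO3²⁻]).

CA = 6.83 mmol/kg

CA = [HCO3⁻] + 2[CO3²⁻] = (α₁ + 2α₂)·DIC
At pH 7.36: [H⁺]/K1 = 10^-1.30 = 0.050119, K2/[H⁺] = 10^-2.04 = 0.0091201
α₁ = 1/(1 + 0.050119 + 0.0091201) = 1/1.0592 = 0.9441; α₂ = α₁·K2/[H⁺] = 0.008610
α₁ + 2α₂ = 0.9613
CA = 0.9613 × 7.10 = 6.83 mmol/kg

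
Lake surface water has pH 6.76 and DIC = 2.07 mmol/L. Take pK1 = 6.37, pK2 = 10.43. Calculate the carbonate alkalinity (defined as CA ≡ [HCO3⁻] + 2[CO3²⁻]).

CA = [HCO3⁻] + 2[CO3²⁻] = (α₁ + 2α₂)·DIC
At pH 6.76: [H⁺]/K1 = 10^-0.39 = 0.40738, K2/[H⁺] = 10^-3.67 = 0.00021380
α₁ = 1/(1 + 0.40738 + 0.00021380) = 1/1.4076 = 0.7104; α₂ = α₁·K2/[H⁺] = 0.0001519
α₁ + 2α₂ = 0.7107
CA = 0.7107 × 2.07 = 1.47 mmol/L

CA = 1.47 mmol/L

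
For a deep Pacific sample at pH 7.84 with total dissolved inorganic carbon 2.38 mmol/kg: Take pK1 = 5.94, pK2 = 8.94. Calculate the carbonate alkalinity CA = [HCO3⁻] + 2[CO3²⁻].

CA = 2.53 mmol/kg

CA = [HCO3⁻] + 2[CO3²⁻] = (α₁ + 2α₂)·DIC
At pH 7.84: [H⁺]/K1 = 10^-1.90 = 0.012589, K2/[H⁺] = 10^-1.10 = 0.079433
α₁ = 1/(1 + 0.012589 + 0.079433) = 1/1.0920 = 0.9157; α₂ = α₁·K2/[H⁺] = 0.07274
α₁ + 2α₂ = 1.0612
CA = 1.0612 × 2.38 = 2.53 mmol/kg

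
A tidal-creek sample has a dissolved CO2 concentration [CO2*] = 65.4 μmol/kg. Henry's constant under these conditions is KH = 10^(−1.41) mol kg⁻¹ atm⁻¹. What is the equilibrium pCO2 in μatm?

KH = 10^(−1.41) = 3.890×10^-2 mol kg⁻¹ atm⁻¹
pCO2 = [CO2*]/KH = 65.4×10^-6 / 3.890×10^-2 = 1.68×10^-3 atm = 1680 μatm

pCO2 = 1680 μatm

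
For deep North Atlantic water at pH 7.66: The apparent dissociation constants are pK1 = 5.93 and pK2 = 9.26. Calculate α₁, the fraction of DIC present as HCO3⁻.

α₁ = 1 / (1 + [H⁺]/K1 + K2/[H⁺]) = 1 / (1 + 10^-1.73 + 10^-1.60)
   = 1 / (1 + 0.018621 + 0.025119) = 1/1.0437 = 0.9581

α₁ = 0.958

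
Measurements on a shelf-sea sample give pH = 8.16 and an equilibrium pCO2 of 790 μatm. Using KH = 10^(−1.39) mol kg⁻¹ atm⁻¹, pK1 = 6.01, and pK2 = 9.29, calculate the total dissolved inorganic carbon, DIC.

[CO2*] = KH · pCO2 = 10^(−1.39) × 790×10^-6 = 3.218×10^-5 mol/kg
α₀ = 1/(1 + K1/[H⁺] + K1K2/[H⁺]²) = 1/(1 + 10^+2.15 + 10^+1.02) = 0.006548
DIC = [CO2*]/α₀ = 3.218×10^-5 / 0.006548 = 4.92 mmol/kg

DIC = 4.92 mmol/kg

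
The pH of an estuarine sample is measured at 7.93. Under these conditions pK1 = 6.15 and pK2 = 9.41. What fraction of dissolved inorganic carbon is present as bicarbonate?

α₁ = 0.953

α₁ = 1 / (1 + [H⁺]/K1 + K2/[H⁺]) = 1 / (1 + 10^-1.78 + 10^-1.48)
   = 1 / (1 + 0.016596 + 0.033113) = 1/1.0497 = 0.9526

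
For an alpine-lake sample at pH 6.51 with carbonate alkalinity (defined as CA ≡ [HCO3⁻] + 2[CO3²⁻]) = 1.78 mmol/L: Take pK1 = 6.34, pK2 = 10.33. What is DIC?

DIC = 2.98 mmol/L

CA = [HCO3⁻] + 2[CO3²⁻] = (α₁ + 2α₂)·DIC
At pH 6.51: [H⁺]/K1 = 10^-0.17 = 0.67608, K2/[H⁺] = 10^-3.82 = 0.00015136
α₁ = 1/(1 + 0.67608 + 0.00015136) = 1/1.6762 = 0.5966; α₂ = α₁·K2/[H⁺] = 9.030×10^-5
α₁ + 2α₂ = 0.5968
DIC = CA / (α₁ + 2α₂) = 1.78 / 0.5968 = 2.98 mmol/L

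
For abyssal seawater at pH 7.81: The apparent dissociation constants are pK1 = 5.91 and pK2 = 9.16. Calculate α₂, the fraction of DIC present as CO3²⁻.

α₂ = 0.0422

α₂ = 1 / (1 + [H⁺]/K2 + [H⁺]²/(K1K2)) = 1 / (1 + 10^+1.35 + 10^-0.55)
   = 1 / (1 + 22.387 + 0.28184) = 1/23.669 = 0.04225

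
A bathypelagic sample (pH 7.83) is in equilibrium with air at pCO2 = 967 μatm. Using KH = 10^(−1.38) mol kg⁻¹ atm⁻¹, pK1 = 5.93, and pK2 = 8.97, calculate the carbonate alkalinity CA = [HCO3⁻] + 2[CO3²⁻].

CA = 3.67 mmol/kg

[CO2*] = KH · pCO2 = 10^(−1.38) × 967×10^-6 = 4.031×10^-5 mol/kg
α₀ = 1/(1 + K1/[H⁺] + K1K2/[H⁺]²) = 1/(1 + 10^+1.90 + 10^+0.76) = 0.01160
DIC = [CO2*]/α₀ = 4.031×10^-5 / 0.01160 = 3.474 mmol/kg
CA = (α₁ + 2α₂)·DIC = (0.9216 + 2×0.06677) × 3.474 = 3.67 mmol/kg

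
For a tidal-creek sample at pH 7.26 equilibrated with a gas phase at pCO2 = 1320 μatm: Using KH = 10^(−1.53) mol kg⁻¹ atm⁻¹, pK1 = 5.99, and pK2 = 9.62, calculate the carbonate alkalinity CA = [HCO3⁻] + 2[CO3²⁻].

[CO2*] = KH · pCO2 = 10^(−1.53) × 1320×10^-6 = 3.896×10^-5 mol/kg
α₀ = 1/(1 + K1/[H⁺] + K1K2/[H⁺]²) = 1/(1 + 10^+1.27 + 10^-1.09) = 0.05076
DIC = [CO2*]/α₀ = 3.896×10^-5 / 0.05076 = 0.7675 mmol/kg
CA = (α₁ + 2α₂)·DIC = (0.9451 + 2×0.004126) × 0.7675 = 0.732 mmol/kg

CA = 0.732 mmol/kg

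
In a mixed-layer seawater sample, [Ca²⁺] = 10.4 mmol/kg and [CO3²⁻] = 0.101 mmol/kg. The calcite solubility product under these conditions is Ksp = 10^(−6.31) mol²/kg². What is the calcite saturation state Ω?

Ω = 2.14

Ksp = 10^(−6.31) = 4.898×10^-7
Ω = [Ca²⁺][CO3²⁻]/Ksp = (10.4×10^-3)(0.101×10^-3) / 4.898×10^-7 = 2.14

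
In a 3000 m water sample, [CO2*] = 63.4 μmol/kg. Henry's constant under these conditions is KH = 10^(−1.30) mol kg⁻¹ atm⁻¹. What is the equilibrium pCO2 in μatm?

pCO2 = 1260 μatm

KH = 10^(−1.30) = 5.012×10^-2 mol kg⁻¹ atm⁻¹
pCO2 = [CO2*]/KH = 63.4×10^-6 / 5.012×10^-2 = 1.26×10^-3 atm = 1260 μatm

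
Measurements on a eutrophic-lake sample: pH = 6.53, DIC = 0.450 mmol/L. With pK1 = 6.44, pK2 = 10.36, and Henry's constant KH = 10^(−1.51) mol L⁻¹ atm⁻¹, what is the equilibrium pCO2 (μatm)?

α₀ = 1 / (1 + K1/[H⁺] + K1K2/[H⁺]²) = 1 / (1 + 10^+0.09 + 10^-3.74)
   = 1 / (1 + 1.2303 + 0.00018197) = 1/2.2305 = 0.4483
[CO2*] = α₀ × DIC = 0.4483 × 0.450 = 0.2018 mmol/L
pCO2 = [CO2*]/KH = 2.018×10^-4 / 3.090×10^-2 = 6530 μatm

pCO2 = 6530 μatm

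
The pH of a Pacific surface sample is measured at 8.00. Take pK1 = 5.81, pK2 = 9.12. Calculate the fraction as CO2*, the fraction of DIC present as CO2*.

α₀ = 0.00597

α₀ = 1 / (1 + K1/[H⁺] + K1K2/[H⁺]²) = 1 / (1 + 10^+2.19 + 10^+1.07)
   = 1 / (1 + 154.88 + 11.749) = 1/167.63 = 0.005965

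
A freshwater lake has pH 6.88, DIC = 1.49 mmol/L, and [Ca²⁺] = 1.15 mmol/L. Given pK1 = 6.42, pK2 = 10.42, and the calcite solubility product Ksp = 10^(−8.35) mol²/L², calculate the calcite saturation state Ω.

Ω = 0.0821

α₂ = 1 / (1 + [H⁺]/K2 + [H⁺]²/(K1K2)) = 1 / (1 + 10^+3.54 + 10^+3.08)
   = 1 / (1 + 3467.4 + 1202.3) = 1/4670.6 = 0.0002141
[CO3²⁻] = α₂ × DIC = 0.0002141 × 1.49 = 0.0003190 mmol/L = 0.3190 μmol/L
Ksp = 10^(−8.35) = 4.467×10^-9
Ω = [Ca²⁺][CO3²⁻]/Ksp = (1.15×10^-3)(3.190×10^-7) / 4.467×10^-9 = 0.0821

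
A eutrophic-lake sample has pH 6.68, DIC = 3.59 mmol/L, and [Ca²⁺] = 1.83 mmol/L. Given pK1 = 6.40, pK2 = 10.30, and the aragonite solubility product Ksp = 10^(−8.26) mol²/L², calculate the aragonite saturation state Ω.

Ω = 0.188

α₂ = 1 / (1 + [H⁺]/K2 + [H⁺]²/(K1K2)) = 1 / (1 + 10^+3.62 + 10^+3.34)
   = 1 / (1 + 4168.7 + 2187.8) = 1/6357.5 = 0.0001573
[CO3²⁻] = α₂ × DIC = 0.0001573 × 3.59 = 0.0005647 mmol/L = 0.5647 μmol/L
Ksp = 10^(−8.26) = 5.495×10^-9
Ω = [Ca²⁺][CO3²⁻]/Ksp = (1.83×10^-3)(5.647×10^-7) / 5.495×10^-9 = 0.188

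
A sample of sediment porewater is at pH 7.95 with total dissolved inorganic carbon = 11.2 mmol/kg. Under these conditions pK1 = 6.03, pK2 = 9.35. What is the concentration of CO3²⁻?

[CO3²⁻] = 0.424 mmol/kg

α₂ = 1 / (1 + [H⁺]/K2 + [H⁺]²/(K1K2)) = 1 / (1 + 10^+1.40 + 10^-0.52)
   = 1 / (1 + 25.119 + 0.30200) = 1/26.421 = 0.03785
[CO3²⁻] = α₂ × DIC = 0.03785 × 11.2 = 0.424 mmol/kg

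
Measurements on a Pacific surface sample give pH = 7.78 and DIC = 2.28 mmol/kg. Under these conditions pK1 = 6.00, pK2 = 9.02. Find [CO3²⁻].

α₂ = 1 / (1 + [H⁺]/K2 + [H⁺]²/(K1K2)) = 1 / (1 + 10^+1.24 + 10^-0.54)
   = 1 / (1 + 17.378 + 0.28840) = 1/18.666 = 0.05357
[CO3²⁻] = α₂ × DIC = 0.05357 × 2.28 = 0.122 mmol/kg

[CO3²⁻] = 0.122 mmol/kg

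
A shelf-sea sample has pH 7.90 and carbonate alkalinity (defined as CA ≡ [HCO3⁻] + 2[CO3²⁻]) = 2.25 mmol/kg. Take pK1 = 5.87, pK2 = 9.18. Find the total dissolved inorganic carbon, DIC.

CA = [HCO3⁻] + 2[CO3²⁻] = (α₁ + 2α₂)·DIC
At pH 7.90: [H⁺]/K1 = 10^-2.03 = 0.0093325, K2/[H⁺] = 10^-1.28 = 0.052481
α₁ = 1/(1 + 0.0093325 + 0.052481) = 1/1.0618 = 0.9418; α₂ = α₁·K2/[H⁺] = 0.04943
α₁ + 2α₂ = 1.0406
DIC = CA / (α₁ + 2α₂) = 2.25 / 1.0406 = 2.16 mmol/kg

DIC = 2.16 mmol/kg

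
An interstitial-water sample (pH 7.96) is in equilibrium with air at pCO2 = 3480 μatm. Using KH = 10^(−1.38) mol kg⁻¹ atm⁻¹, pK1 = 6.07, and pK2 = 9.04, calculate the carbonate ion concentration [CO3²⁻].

[CO3²⁻] = 0.937 mmol/kg

[CO2*] = KH · pCO2 = 10^(−1.38) × 3480×10^-6 = 1.451×10^-4 mol/kg
α₀ = 1/(1 + K1/[H⁺] + K1K2/[H⁺]²) = 1/(1 + 10^+1.89 + 10^+0.81) = 0.01175
DIC = [CO2*]/α₀ = 1.451×10^-4 / 0.01175 = 12.34 mmol/kg
[CO3²⁻] = α₂·DIC; α₂ = 0.07589, so [CO3²⁻] = 0.07589 × 12.34 = 0.937 mmol/kg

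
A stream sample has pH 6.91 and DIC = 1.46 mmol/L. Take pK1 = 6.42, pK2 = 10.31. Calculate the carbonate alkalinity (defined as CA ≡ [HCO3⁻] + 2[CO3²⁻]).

CA = [HCO3⁻] + 2[CO3²⁻] = (α₁ + 2α₂)·DIC
At pH 6.91: [H⁺]/K1 = 10^-0.49 = 0.32359, K2/[H⁺] = 10^-3.40 = 0.00039811
α₁ = 1/(1 + 0.32359 + 0.00039811) = 1/1.3240 = 0.7553; α₂ = α₁·K2/[H⁺] = 0.0003007
α₁ + 2α₂ = 0.7559
CA = 0.7559 × 1.46 = 1.10 mmol/L

CA = 1.10 mmol/L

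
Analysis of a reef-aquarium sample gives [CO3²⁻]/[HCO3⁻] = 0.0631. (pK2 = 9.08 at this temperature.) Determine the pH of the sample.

From K2 = [H⁺][CO3²⁻]/[HCO3⁻]:  pH = pK2 + log₁₀([CO3²⁻]/[HCO3⁻])
log₁₀(0.0631) = -1.200
pH = 9.08 + (-1.200) = 7.88

pH = 7.88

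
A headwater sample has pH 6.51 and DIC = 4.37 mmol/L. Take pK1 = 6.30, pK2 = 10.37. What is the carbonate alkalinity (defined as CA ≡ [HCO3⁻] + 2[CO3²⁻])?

CA = 2.70 mmol/L

CA = [HCO3⁻] + 2[CO3²⁻] = (α₁ + 2α₂)·DIC
At pH 6.51: [H⁺]/K1 = 10^-0.21 = 0.61660, K2/[H⁺] = 10^-3.86 = 0.00013804
α₁ = 1/(1 + 0.61660 + 0.00013804) = 1/1.6167 = 0.6185; α₂ = α₁·K2/[H⁺] = 8.538×10^-5
α₁ + 2α₂ = 0.6187
CA = 0.6187 × 4.37 = 2.70 mmol/L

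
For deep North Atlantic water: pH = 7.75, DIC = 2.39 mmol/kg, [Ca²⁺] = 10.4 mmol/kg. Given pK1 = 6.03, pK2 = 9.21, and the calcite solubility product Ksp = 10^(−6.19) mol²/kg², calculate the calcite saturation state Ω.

α₂ = 1 / (1 + [H⁺]/K2 + [H⁺]²/(K1K2)) = 1 / (1 + 10^+1.46 + 10^-0.26)
   = 1 / (1 + 28.840 + 0.54954) = 1/30.390 = 0.03291
[CO3²⁻] = α₂ × DIC = 0.03291 × 2.39 = 0.07864 mmol/kg
Ksp = 10^(−6.19) = 6.457×10^-7
Ω = [Ca²⁺][CO3²⁻]/Ksp = (10.4×10^-3)(7.864×10^-5) / 6.457×10^-7 = 1.27

Ω = 1.27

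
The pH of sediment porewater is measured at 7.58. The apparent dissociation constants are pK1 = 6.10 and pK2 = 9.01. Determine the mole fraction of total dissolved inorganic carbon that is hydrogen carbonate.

α₁ = 0.934

α₁ = 1 / (1 + [H⁺]/K1 + K2/[H⁺]) = 1 / (1 + 10^-1.48 + 10^-1.43)
   = 1 / (1 + 0.033113 + 0.037154) = 1/1.0703 = 0.9343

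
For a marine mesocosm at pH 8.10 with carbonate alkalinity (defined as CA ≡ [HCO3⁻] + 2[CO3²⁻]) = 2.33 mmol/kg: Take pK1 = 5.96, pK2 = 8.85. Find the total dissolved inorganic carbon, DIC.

DIC = 2.04 mmol/kg

CA = [HCO3⁻] + 2[CO3²⁻] = (α₁ + 2α₂)·DIC
At pH 8.10: [H⁺]/K1 = 10^-2.14 = 0.0072444, K2/[H⁺] = 10^-0.75 = 0.17783
α₁ = 1/(1 + 0.0072444 + 0.17783) = 1/1.1851 = 0.8438; α₂ = α₁·K2/[H⁺] = 0.1501
α₁ + 2α₂ = 1.1439
DIC = CA / (α₁ + 2α₂) = 2.33 / 1.1439 = 2.04 mmol/kg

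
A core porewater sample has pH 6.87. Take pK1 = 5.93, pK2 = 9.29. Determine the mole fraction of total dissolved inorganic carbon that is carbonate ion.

α₂ = 0.00340

α₂ = 1 / (1 + [H⁺]/K2 + [H⁺]²/(K1K2)) = 1 / (1 + 10^+2.42 + 10^+1.48)
   = 1 / (1 + 263.03 + 30.200) = 1/294.23 = 0.003399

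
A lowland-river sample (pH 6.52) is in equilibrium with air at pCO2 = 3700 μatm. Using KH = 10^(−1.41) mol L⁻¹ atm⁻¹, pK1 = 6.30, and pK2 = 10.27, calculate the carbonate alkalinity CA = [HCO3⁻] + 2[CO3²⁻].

[CO2*] = KH · pCO2 = 10^(−1.41) × 3700×10^-6 = 1.439×10^-4 mol/L
α₀ = 1/(1 + K1/[H⁺] + K1K2/[H⁺]²) = 1/(1 + 10^+0.22 + 10^-3.53) = 0.3760
DIC = [CO2*]/α₀ = 1.439×10^-4 / 0.3760 = 0.3829 mmol/L
CA = (α₁ + 2α₂)·DIC = (0.6239 + 2×0.0001110) × 0.3829 = 0.239 mmol/L

CA = 0.239 mmol/L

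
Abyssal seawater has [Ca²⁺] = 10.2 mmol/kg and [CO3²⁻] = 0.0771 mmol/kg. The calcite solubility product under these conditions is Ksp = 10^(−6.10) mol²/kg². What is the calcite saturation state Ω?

Ω = 0.990

Ksp = 10^(−6.10) = 7.943×10^-7
Ω = [Ca²⁺][CO3²⁻]/Ksp = (10.2×10^-3)(0.0771×10^-3) / 7.943×10^-7 = 0.990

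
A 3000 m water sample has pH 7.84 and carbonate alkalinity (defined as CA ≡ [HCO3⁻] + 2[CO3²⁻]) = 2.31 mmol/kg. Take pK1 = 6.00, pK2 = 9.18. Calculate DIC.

CA = [HCO3⁻] + 2[CO3²⁻] = (α₁ + 2α₂)·DIC
At pH 7.84: [H⁺]/K1 = 10^-1.84 = 0.014454, K2/[H⁺] = 10^-1.34 = 0.045709
α₁ = 1/(1 + 0.014454 + 0.045709) = 1/1.0602 = 0.9433; α₂ = α₁·K2/[H⁺] = 0.04311
α₁ + 2α₂ = 1.0295
DIC = CA / (α₁ + 2α₂) = 2.31 / 1.0295 = 2.24 mmol/kg

DIC = 2.24 mmol/kg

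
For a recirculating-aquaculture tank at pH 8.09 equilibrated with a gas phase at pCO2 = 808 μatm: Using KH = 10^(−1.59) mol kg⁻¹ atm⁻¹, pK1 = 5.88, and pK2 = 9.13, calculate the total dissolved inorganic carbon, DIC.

DIC = 3.70 mmol/kg

[CO2*] = KH · pCO2 = 10^(−1.59) × 808×10^-6 = 2.077×10^-5 mol/kg
α₀ = 1/(1 + K1/[H⁺] + K1K2/[H⁺]²) = 1/(1 + 10^+2.21 + 10^+1.17) = 0.005619
DIC = [CO2*]/α₀ = 2.077×10^-5 / 0.005619 = 3.70 mmol/kg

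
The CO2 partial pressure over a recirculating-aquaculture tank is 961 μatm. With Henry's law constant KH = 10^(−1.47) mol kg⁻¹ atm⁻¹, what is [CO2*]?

[CO2*] = 32.6 μmol/kg

KH = 10^(−1.47) = 3.388×10^-2 mol kg⁻¹ atm⁻¹
[CO2*] = KH · pCO2 = 3.388×10^-2 × 961×10^-6 atm = 3.26×10^-5 mol/kg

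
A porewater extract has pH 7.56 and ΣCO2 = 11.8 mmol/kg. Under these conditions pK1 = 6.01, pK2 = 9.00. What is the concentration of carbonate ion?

[CO3²⁻] = 0.402 mmol/kg

α₂ = 1 / (1 + [H⁺]/K2 + [H⁺]²/(K1K2)) = 1 / (1 + 10^+1.44 + 10^-0.11)
   = 1 / (1 + 27.542 + 0.77625) = 1/29.319 = 0.03411
[CO3²⁻] = α₂ × DIC = 0.03411 × 11.8 = 0.402 mmol/kg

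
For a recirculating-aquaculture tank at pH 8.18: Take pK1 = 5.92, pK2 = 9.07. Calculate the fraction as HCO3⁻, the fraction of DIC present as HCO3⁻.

α₁ = 1 / (1 + [H⁺]/K1 + K2/[H⁺]) = 1 / (1 + 10^-2.26 + 10^-0.89)
   = 1 / (1 + 0.0054954 + 0.12882) = 1/1.1343 = 0.8816

α₁ = 0.882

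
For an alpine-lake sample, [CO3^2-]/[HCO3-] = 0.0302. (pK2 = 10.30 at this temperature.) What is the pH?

pH = 8.78

From K2 = [H⁺][CO3^2-]/[HCO3-]:  pH = pK2 + log₁₀([CO3^2-]/[HCO3-])
log₁₀(0.0302) = -1.520
pH = 10.30 + (-1.520) = 8.78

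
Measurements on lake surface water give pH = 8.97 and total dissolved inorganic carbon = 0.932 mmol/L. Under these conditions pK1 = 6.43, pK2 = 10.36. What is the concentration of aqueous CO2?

α₀ = 1 / (1 + K1/[H⁺] + K1K2/[H⁺]²) = 1 / (1 + 10^+2.54 + 10^+1.15)
   = 1 / (1 + 346.74 + 14.125) = 1/361.86 = 0.002763
[CO2*] = α₀ × DIC = 0.002763 × 0.932 = 0.00258 mmol/L = 2.58 μmol/L

[CO2*] = 2.58 μmol/L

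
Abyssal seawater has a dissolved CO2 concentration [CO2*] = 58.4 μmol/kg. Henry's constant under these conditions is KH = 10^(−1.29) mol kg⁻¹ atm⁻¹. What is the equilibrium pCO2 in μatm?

KH = 10^(−1.29) = 5.129×10^-2 mol kg⁻¹ atm⁻¹
pCO2 = [CO2*]/KH = 58.4×10^-6 / 5.129×10^-2 = 1.14×10^-3 atm = 1140 μatm

pCO2 = 1140 μatm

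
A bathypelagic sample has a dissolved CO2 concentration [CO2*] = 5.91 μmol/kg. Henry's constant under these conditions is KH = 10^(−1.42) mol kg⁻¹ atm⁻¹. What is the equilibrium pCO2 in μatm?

pCO2 = 155 μatm

KH = 10^(−1.42) = 3.802×10^-2 mol kg⁻¹ atm⁻¹
pCO2 = [CO2*]/KH = 5.91×10^-6 / 3.802×10^-2 = 1.55×10^-4 atm = 155 μatm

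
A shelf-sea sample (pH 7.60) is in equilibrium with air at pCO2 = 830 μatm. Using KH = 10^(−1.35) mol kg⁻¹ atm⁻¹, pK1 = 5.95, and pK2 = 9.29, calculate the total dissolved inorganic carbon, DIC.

DIC = 1.73 mmol/kg

[CO2*] = KH · pCO2 = 10^(−1.35) × 830×10^-6 = 3.707×10^-5 mol/kg
α₀ = 1/(1 + K1/[H⁺] + K1K2/[H⁺]²) = 1/(1 + 10^+1.65 + 10^-0.04) = 0.02147
DIC = [CO2*]/α₀ = 3.707×10^-5 / 0.02147 = 1.73 mmol/kg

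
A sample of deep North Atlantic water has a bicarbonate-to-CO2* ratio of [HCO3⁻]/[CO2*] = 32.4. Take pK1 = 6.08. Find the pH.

From K1 = [H⁺][HCO3⁻]/[CO2*]:  pH = pK1 + log₁₀([HCO3⁻]/[CO2*])
log₁₀(32.4) = +1.511
pH = 6.08 + (+1.511) = 7.59

pH = 7.59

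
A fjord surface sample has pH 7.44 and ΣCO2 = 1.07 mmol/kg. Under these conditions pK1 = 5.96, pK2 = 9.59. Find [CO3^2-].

[CO3²⁻] = 7.28 μmol/kg

α₂ = 1 / (1 + [H⁺]/K2 + [H⁺]²/(K1K2)) = 1 / (1 + 10^+2.15 + 10^+0.67)
   = 1 / (1 + 141.25 + 4.6774) = 1/146.93 = 0.006806
[CO3²⁻] = α₂ × DIC = 0.006806 × 1.07 = 0.00728 mmol/kg = 7.28 μmol/kg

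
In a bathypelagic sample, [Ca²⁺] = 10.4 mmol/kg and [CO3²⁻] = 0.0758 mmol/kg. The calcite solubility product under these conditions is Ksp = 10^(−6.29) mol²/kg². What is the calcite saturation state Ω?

Ω = 1.54

Ksp = 10^(−6.29) = 5.129×10^-7
Ω = [Ca²⁺][CO3²⁻]/Ksp = (10.4×10^-3)(0.0758×10^-3) / 5.129×10^-7 = 1.54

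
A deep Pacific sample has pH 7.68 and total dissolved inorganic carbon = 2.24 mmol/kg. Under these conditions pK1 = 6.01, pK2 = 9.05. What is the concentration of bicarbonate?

[HCO3⁻] = 2.11 mmol/kg

α₁ = 1 / (1 + [H⁺]/K1 + K2/[H⁺]) = 1 / (1 + 10^-1.67 + 10^-1.37)
   = 1 / (1 + 0.021380 + 0.042658) = 1/1.0640 = 0.9398
[HCO3⁻] = α₁ × DIC = 0.9398 × 2.24 = 2.11 mmol/kg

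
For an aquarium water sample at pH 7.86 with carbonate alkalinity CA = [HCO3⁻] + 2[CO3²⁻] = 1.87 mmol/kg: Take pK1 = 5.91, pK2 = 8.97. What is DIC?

DIC = 1.76 mmol/kg

CA = [HCO3⁻] + 2[CO3²⁻] = (α₁ + 2α₂)·DIC
At pH 7.86: [H⁺]/K1 = 10^-1.95 = 0.011220, K2/[H⁺] = 10^-1.11 = 0.077625
α₁ = 1/(1 + 0.011220 + 0.077625) = 1/1.0888 = 0.9184; α₂ = α₁·K2/[H⁺] = 0.07129
α₁ + 2α₂ = 1.0610
DIC = CA / (α₁ + 2α₂) = 1.87 / 1.0610 = 1.76 mmol/kg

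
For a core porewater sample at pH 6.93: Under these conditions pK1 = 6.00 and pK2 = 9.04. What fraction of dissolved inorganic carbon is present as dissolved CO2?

α₀ = 1 / (1 + K1/[H⁺] + K1K2/[H⁺]²) = 1 / (1 + 10^+0.93 + 10^-1.18)
   = 1 / (1 + 8.5114 + 0.066069) = 1/9.5774 = 0.1044

α₀ = 0.104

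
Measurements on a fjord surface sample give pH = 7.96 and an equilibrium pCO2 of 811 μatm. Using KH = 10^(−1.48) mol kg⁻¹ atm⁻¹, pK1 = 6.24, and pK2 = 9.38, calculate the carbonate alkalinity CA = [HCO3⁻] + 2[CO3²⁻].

[CO2*] = KH · pCO2 = 10^(−1.48) × 811×10^-6 = 2.685×10^-5 mol/kg
α₀ = 1/(1 + K1/[H⁺] + K1K2/[H⁺]²) = 1/(1 + 10^+1.72 + 10^+0.30) = 0.01803
DIC = [CO2*]/α₀ = 2.685×10^-5 / 0.01803 = 1.490 mmol/kg
CA = (α₁ + 2α₂)·DIC = (0.9460 + 2×0.03597) × 1.490 = 1.52 mmol/kg

CA = 1.52 mmol/kg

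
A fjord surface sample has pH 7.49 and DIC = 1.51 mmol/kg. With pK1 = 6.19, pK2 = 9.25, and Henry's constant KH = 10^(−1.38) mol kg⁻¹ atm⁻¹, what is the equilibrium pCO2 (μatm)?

pCO2 = 1700 μatm

α₀ = 1 / (1 + K1/[H⁺] + K1K2/[H⁺]²) = 1 / (1 + 10^+1.30 + 10^-0.46)
   = 1 / (1 + 19.953 + 0.34674) = 1/21.299 = 0.04695
[CO2*] = α₀ × DIC = 0.04695 × 1.51 = 0.07089 mmol/kg
pCO2 = [CO2*]/KH = 7.089×10^-5 / 4.169×10^-2 = 1700 μatm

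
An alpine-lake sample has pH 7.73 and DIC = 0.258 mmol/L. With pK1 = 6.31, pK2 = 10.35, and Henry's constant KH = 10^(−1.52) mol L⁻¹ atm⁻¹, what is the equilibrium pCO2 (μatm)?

pCO2 = 312 μatm

α₀ = 1 / (1 + K1/[H⁺] + K1K2/[H⁺]²) = 1 / (1 + 10^+1.42 + 10^-1.20)
   = 1 / (1 + 26.303 + 0.063096) = 1/27.366 = 0.03654
[CO2*] = α₀ × DIC = 0.03654 × 0.258 = 0.009428 mmol/L = 9.428 μmol/L
pCO2 = [CO2*]/KH = 9.428×10^-6 / 3.020×10^-2 = 312 μatm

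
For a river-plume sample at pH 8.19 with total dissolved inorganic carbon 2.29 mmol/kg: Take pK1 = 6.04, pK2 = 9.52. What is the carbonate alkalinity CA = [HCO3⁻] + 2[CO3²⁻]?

CA = 2.38 mmol/kg

CA = [HCO3⁻] + 2[CO3²⁻] = (α₁ + 2α₂)·DIC
At pH 8.19: [H⁺]/K1 = 10^-2.15 = 0.0070795, K2/[H⁺] = 10^-1.33 = 0.046774
α₁ = 1/(1 + 0.0070795 + 0.046774) = 1/1.0539 = 0.9489; α₂ = α₁·K2/[H⁺] = 0.04438
α₁ + 2α₂ = 1.0377
CA = 1.0377 × 2.29 = 2.38 mmol/kg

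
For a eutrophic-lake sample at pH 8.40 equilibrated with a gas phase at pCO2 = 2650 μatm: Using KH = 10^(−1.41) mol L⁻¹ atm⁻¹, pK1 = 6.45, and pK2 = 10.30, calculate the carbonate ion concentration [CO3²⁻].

[CO3²⁻] = 0.116 mmol/L

[CO2*] = KH · pCO2 = 10^(−1.41) × 2650×10^-6 = 1.031×10^-4 mol/L
α₀ = 1/(1 + K1/[H⁺] + K1K2/[H⁺]²) = 1/(1 + 10^+1.95 + 10^+0.05) = 0.01096
DIC = [CO2*]/α₀ = 1.031×10^-4 / 0.01096 = 9.407 mmol/L
[CO3²⁻] = α₂·DIC; α₂ = 0.01230, so [CO3²⁻] = 0.01230 × 9.407 = 0.116 mmol/L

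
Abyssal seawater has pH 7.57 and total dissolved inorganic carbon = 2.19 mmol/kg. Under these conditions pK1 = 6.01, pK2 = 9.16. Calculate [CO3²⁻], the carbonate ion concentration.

α₂ = 1 / (1 + [H⁺]/K2 + [H⁺]²/(K1K2)) = 1 / (1 + 10^+1.59 + 10^+0.03)
   = 1 / (1 + 38.905 + 1.0715) = 1/40.976 = 0.02440
[CO3²⁻] = α₂ × DIC = 0.02440 × 2.19 = 0.0534 mmol/kg

[CO3²⁻] = 0.0534 mmol/kg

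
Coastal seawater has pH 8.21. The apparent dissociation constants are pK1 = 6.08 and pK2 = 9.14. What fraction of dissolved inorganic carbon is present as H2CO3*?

α₀ = 0.00659

α₀ = 1 / (1 + K1/[H⁺] + K1K2/[H⁺]²) = 1 / (1 + 10^+2.13 + 10^+1.20)
   = 1 / (1 + 134.90 + 15.849) = 1/151.75 = 0.006590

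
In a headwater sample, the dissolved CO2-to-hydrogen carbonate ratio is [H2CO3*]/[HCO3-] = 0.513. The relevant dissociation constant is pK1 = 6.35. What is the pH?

pH = 6.64

From K1 = [H⁺][HCO3-]/[H2CO3*]:  pH = pK1 − log₁₀([H2CO3*]/[HCO3-])
log₁₀(0.513) = -0.290
pH = 6.35 − (-0.290) = 6.64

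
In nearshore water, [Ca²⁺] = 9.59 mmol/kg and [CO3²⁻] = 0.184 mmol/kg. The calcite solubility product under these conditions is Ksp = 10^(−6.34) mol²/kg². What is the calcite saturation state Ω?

Ksp = 10^(−6.34) = 4.571×10^-7
Ω = [Ca²⁺][CO3²⁻]/Ksp = (9.59×10^-3)(0.184×10^-3) / 4.571×10^-7 = 3.86

Ω = 3.86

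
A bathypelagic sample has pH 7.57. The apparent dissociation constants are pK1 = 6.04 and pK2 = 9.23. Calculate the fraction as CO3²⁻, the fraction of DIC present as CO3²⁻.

α₂ = 0.0208

α₂ = 1 / (1 + [H⁺]/K2 + [H⁺]²/(K1K2)) = 1 / (1 + 10^+1.66 + 10^+0.13)
   = 1 / (1 + 45.709 + 1.3490) = 1/48.058 = 0.02081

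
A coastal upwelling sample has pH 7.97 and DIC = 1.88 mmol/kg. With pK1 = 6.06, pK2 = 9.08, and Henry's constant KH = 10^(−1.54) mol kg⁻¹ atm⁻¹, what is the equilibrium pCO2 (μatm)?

α₀ = 1 / (1 + K1/[H⁺] + K1K2/[H⁺]²) = 1 / (1 + 10^+1.91 + 10^+0.80)
   = 1 / (1 + 81.283 + 6.3096) = 1/88.593 = 0.01129
[CO2*] = α₀ × DIC = 0.01129 × 1.88 = 0.02122 mmol/kg
pCO2 = [CO2*]/KH = 2.122×10^-5 / 2.884×10^-2 = 736 μatm

pCO2 = 736 μatm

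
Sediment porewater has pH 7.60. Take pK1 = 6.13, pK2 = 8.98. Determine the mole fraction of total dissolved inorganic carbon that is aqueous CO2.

α₀ = 0.0315

α₀ = 1 / (1 + K1/[H⁺] + K1K2/[H⁺]²) = 1 / (1 + 10^+1.47 + 10^+0.09)
   = 1 / (1 + 29.512 + 1.2303) = 1/31.742 = 0.03150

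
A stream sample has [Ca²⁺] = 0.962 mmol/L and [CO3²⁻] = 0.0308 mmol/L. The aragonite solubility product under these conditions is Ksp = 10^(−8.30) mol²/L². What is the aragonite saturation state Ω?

Ksp = 10^(−8.30) = 5.012×10^-9
Ω = [Ca²⁺][CO3²⁻]/Ksp = (0.962×10^-3)(0.0308×10^-3) / 5.012×10^-9 = 5.91

Ω = 5.91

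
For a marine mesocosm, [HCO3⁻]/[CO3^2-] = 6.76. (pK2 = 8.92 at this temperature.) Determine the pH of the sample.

From K2 = [H⁺][CO3^2-]/[HCO3⁻]:  pH = pK2 − log₁₀([HCO3⁻]/[CO3^2-])
log₁₀(6.76) = +0.830
pH = 8.92 − (+0.830) = 8.09

pH = 8.09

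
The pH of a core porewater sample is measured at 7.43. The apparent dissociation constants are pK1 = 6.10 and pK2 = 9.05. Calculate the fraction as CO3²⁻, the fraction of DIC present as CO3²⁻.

α₂ = 0.0224

α₂ = 1 / (1 + [H⁺]/K2 + [H⁺]²/(K1K2)) = 1 / (1 + 10^+1.62 + 10^+0.29)
   = 1 / (1 + 41.687 + 1.9498) = 1/44.637 = 0.02240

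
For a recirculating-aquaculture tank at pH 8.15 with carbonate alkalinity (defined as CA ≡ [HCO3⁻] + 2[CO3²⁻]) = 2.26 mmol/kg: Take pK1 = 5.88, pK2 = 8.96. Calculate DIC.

CA = [HCO3⁻] + 2[CO3²⁻] = (α₁ + 2α₂)·DIC
At pH 8.15: [H⁺]/K1 = 10^-2.27 = 0.0053703, K2/[H⁺] = 10^-0.81 = 0.15488
α₁ = 1/(1 + 0.0053703 + 0.15488) = 1/1.1603 = 0.8619; α₂ = α₁·K2/[H⁺] = 0.1335
α₁ + 2α₂ = 1.1289
DIC = CA / (α₁ + 2α₂) = 2.26 / 1.1289 = 2.00 mmol/kg

DIC = 2.00 mmol/kg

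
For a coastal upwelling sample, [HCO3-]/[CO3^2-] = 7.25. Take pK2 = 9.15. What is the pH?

pH = 8.29

From K2 = [H⁺][CO3^2-]/[HCO3-]:  pH = pK2 − log₁₀([HCO3-]/[CO3^2-])
log₁₀(7.25) = +0.860
pH = 9.15 − (+0.860) = 8.29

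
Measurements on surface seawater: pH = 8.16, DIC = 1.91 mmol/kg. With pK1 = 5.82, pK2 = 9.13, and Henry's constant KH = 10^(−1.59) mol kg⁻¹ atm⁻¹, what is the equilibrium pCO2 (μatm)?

pCO2 = 306 μatm

α₀ = 1 / (1 + K1/[H⁺] + K1K2/[H⁺]²) = 1 / (1 + 10^+2.34 + 10^+1.37)
   = 1 / (1 + 218.78 + 23.442) = 1/243.22 = 0.004112
[CO2*] = α₀ × DIC = 0.004112 × 1.91 = 0.007853 mmol/kg = 7.853 μmol/kg
pCO2 = [CO2*]/KH = 7.853×10^-6 / 2.570×10^-2 = 306 μatm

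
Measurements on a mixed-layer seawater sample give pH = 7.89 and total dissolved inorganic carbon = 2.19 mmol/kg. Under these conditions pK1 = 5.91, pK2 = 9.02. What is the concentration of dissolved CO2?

α₀ = 1 / (1 + K1/[H⁺] + K1K2/[H⁺]²) = 1 / (1 + 10^+1.98 + 10^+0.85)
   = 1 / (1 + 95.499 + 7.0795) = 1/103.58 = 0.009654
[CO2*] = α₀ × DIC = 0.009654 × 2.19 = 0.0211 mmol/kg

[CO2*] = 0.0211 mmol/kg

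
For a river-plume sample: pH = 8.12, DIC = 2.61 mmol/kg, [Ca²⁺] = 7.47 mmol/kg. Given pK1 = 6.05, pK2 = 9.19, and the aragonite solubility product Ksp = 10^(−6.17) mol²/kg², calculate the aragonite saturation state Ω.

Ω = 2.24

α₂ = 1 / (1 + [H⁺]/K2 + [H⁺]²/(K1K2)) = 1 / (1 + 10^+1.07 + 10^-1.00)
   = 1 / (1 + 11.749 + 0.10000) = 1/12.849 = 0.07783
[CO3²⁻] = α₂ × DIC = 0.07783 × 2.61 = 0.2031 mmol/kg
Ksp = 10^(−6.17) = 6.761×10^-7
Ω = [Ca²⁺][CO3²⁻]/Ksp = (7.47×10^-3)(2.031×10^-4) / 6.761×10^-7 = 2.24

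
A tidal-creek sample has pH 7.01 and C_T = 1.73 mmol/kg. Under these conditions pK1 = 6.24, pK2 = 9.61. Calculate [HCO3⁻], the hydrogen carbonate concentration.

α₁ = 1 / (1 + [H⁺]/K1 + K2/[H⁺]) = 1 / (1 + 10^-0.77 + 10^-2.60)
   = 1 / (1 + 0.16982 + 0.0025119) = 1/1.1723 = 0.8530
[HCO3⁻] = α₁ × DIC = 0.8530 × 1.73 = 1.48 mmol/kg

[HCO3⁻] = 1.48 mmol/kg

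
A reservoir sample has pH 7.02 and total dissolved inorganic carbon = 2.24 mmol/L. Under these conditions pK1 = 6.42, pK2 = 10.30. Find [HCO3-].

α₁ = 1 / (1 + [H⁺]/K1 + K2/[H⁺]) = 1 / (1 + 10^-0.60 + 10^-3.28)
   = 1 / (1 + 0.25119 + 0.00052481) = 1/1.2517 = 0.7989
[HCO3⁻] = α₁ × DIC = 0.7989 × 2.24 = 1.79 mmol/L

[HCO3⁻] = 1.79 mmol/L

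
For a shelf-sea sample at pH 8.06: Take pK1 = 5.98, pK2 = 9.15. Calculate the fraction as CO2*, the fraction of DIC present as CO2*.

α₀ = 0.00763

α₀ = 1 / (1 + K1/[H⁺] + K1K2/[H⁺]²) = 1 / (1 + 10^+2.08 + 10^+0.99)
   = 1 / (1 + 120.23 + 9.7724) = 1/131.00 = 0.007634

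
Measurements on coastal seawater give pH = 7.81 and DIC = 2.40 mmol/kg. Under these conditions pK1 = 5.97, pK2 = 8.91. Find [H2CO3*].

α₀ = 1 / (1 + K1/[H⁺] + K1K2/[H⁺]²) = 1 / (1 + 10^+1.84 + 10^+0.74)
   = 1 / (1 + 69.183 + 5.4954) = 1/75.679 = 0.01321
[CO2*] = α₀ × DIC = 0.01321 × 2.40 = 0.0317 mmol/kg

[CO2*] = 0.0317 mmol/kg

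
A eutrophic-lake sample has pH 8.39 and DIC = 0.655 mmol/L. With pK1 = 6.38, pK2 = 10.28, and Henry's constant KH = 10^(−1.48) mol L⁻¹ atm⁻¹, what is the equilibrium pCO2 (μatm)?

α₀ = 1 / (1 + K1/[H⁺] + K1K2/[H⁺]²) = 1 / (1 + 10^+2.01 + 10^+0.12)
   = 1 / (1 + 102.33 + 1.3183) = 1/104.65 = 0.009556
[CO2*] = α₀ × DIC = 0.009556 × 0.655 = 0.006259 mmol/L = 6.259 μmol/L
pCO2 = [CO2*]/KH = 6.259×10^-6 / 3.311×10^-2 = 189 μatm

pCO2 = 189 μatm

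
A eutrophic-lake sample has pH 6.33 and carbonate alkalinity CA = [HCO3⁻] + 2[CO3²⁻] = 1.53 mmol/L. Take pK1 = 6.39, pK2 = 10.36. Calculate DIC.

DIC = 3.29 mmol/L

CA = [HCO3⁻] + 2[CO3²⁻] = (α₁ + 2α₂)·DIC
At pH 6.33: [H⁺]/K1 = 10^0.06 = 1.1482, K2/[H⁺] = 10^-4.03 = 9.3325×10^-5
α₁ = 1/(1 + 1.1482 + 9.3325×10^-5) = 1/2.1482 = 0.4655; α₂ = α₁·K2/[H⁺] = 4.344×10^-5
α₁ + 2α₂ = 0.4656
DIC = CA / (α₁ + 2α₂) = 1.53 / 0.4656 = 3.29 mmol/L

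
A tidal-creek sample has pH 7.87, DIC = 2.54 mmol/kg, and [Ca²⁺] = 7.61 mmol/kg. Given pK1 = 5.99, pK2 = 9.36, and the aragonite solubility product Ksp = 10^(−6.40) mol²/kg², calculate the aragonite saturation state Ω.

Ω = 1.50

α₂ = 1 / (1 + [H⁺]/K2 + [H⁺]²/(K1K2)) = 1 / (1 + 10^+1.49 + 10^-0.39)
   = 1 / (1 + 30.903 + 0.40738) = 1/32.310 = 0.03095
[CO3²⁻] = α₂ × DIC = 0.03095 × 2.54 = 0.07861 mmol/kg
Ksp = 10^(−6.40) = 3.981×10^-7
Ω = [Ca²⁺][CO3²⁻]/Ksp = (7.61×10^-3)(7.861×10^-5) / 3.981×10^-7 = 1.50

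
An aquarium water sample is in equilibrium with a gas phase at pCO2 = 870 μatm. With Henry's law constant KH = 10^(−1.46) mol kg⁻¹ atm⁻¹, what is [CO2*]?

[CO2*] = 30.2 μmol/kg

KH = 10^(−1.46) = 3.467×10^-2 mol kg⁻¹ atm⁻¹
[CO2*] = KH · pCO2 = 3.467×10^-2 × 870×10^-6 atm = 3.02×10^-5 mol/kg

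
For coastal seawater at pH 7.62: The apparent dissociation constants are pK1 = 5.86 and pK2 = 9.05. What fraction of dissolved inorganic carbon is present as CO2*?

α₀ = 0.0165

α₀ = 1 / (1 + K1/[H⁺] + K1K2/[H⁺]²) = 1 / (1 + 10^+1.76 + 10^+0.33)
   = 1 / (1 + 57.544 + 2.1380) = 1/60.682 = 0.01648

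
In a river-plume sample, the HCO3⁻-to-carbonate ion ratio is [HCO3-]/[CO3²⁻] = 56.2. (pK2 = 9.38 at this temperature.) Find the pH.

From K2 = [H⁺][CO3²⁻]/[HCO3-]:  pH = pK2 − log₁₀([HCO3-]/[CO3²⁻])
log₁₀(56.2) = +1.750
pH = 9.38 − (+1.750) = 7.63

pH = 7.63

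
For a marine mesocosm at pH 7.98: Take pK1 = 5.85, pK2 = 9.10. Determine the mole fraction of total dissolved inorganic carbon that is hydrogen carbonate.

α₁ = 1 / (1 + [H⁺]/K1 + K2/[H⁺]) = 1 / (1 + 10^-2.13 + 10^-1.12)
   = 1 / (1 + 0.0074131 + 0.075858) = 1/1.0833 = 0.9231

α₁ = 0.923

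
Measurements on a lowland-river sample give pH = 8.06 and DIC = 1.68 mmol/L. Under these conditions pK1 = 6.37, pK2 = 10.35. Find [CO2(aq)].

α₀ = 1 / (1 + K1/[H⁺] + K1K2/[H⁺]²) = 1 / (1 + 10^+1.69 + 10^-0.60)
   = 1 / (1 + 48.978 + 0.25119) = 1/50.229 = 0.01991
[CO2*] = α₀ × DIC = 0.01991 × 1.68 = 0.0334 mmol/L

[CO2*] = 0.0334 mmol/L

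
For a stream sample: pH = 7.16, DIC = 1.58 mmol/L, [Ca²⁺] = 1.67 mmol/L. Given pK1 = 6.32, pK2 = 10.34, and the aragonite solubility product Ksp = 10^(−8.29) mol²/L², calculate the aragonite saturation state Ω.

Ω = 0.297

α₂ = 1 / (1 + [H⁺]/K2 + [H⁺]²/(K1K2)) = 1 / (1 + 10^+3.18 + 10^+2.34)
   = 1 / (1 + 1513.6 + 218.78) = 1/1733.3 = 0.0005769
[CO3²⁻] = α₂ × DIC = 0.0005769 × 1.58 = 0.0009115 mmol/L = 0.9115 μmol/L
Ksp = 10^(−8.29) = 5.129×10^-9
Ω = [Ca²⁺][CO3²⁻]/Ksp = (1.67×10^-3)(9.115×10^-7) / 5.129×10^-9 = 0.297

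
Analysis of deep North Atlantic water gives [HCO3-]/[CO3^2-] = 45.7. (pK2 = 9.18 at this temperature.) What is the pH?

pH = 7.52

From K2 = [H⁺][CO3^2-]/[HCO3-]:  pH = pK2 − log₁₀([HCO3-]/[CO3^2-])
log₁₀(45.7) = +1.660
pH = 9.18 − (+1.660) = 7.52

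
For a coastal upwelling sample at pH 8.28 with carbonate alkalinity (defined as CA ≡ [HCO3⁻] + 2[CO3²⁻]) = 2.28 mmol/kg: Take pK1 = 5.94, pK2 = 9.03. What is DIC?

CA = [HCO3⁻] + 2[CO3²⁻] = (α₁ + 2α₂)·DIC
At pH 8.28: [H⁺]/K1 = 10^-2.34 = 0.0045709, K2/[H⁺] = 10^-0.75 = 0.17783
α₁ = 1/(1 + 0.0045709 + 0.17783) = 1/1.1824 = 0.8457; α₂ = α₁·K2/[H⁺] = 0.1504
α₁ + 2α₂ = 1.1465
DIC = CA / (α₁ + 2α₂) = 2.28 / 1.1465 = 1.99 mmol/kg

DIC = 1.99 mmol/kg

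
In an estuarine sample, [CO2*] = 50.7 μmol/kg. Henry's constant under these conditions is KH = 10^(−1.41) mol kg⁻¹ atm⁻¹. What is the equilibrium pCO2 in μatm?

pCO2 = 1300 μatm

KH = 10^(−1.41) = 3.890×10^-2 mol kg⁻¹ atm⁻¹
pCO2 = [CO2*]/KH = 50.7×10^-6 / 3.890×10^-2 = 1.30×10^-3 atm = 1300 μatm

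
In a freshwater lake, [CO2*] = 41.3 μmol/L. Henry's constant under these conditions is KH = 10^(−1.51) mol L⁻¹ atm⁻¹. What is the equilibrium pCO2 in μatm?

pCO2 = 1340 μatm

KH = 10^(−1.51) = 3.090×10^-2 mol L⁻¹ atm⁻¹
pCO2 = [CO2*]/KH = 41.3×10^-6 / 3.090×10^-2 = 1.34×10^-3 atm = 1340 μatm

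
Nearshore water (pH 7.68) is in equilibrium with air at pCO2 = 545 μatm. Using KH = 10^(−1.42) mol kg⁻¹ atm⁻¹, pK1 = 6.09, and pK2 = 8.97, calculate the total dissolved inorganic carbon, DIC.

DIC = 0.868 mmol/kg

[CO2*] = KH · pCO2 = 10^(−1.42) × 545×10^-6 = 2.072×10^-5 mol/kg
α₀ = 1/(1 + K1/[H⁺] + K1K2/[H⁺]²) = 1/(1 + 10^+1.59 + 10^+0.30) = 0.02387
DIC = [CO2*]/α₀ = 2.072×10^-5 / 0.02387 = 0.868 mmol/kg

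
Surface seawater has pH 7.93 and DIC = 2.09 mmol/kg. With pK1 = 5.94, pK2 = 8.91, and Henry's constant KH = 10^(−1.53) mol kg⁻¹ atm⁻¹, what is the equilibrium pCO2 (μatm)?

α₀ = 1 / (1 + K1/[H⁺] + K1K2/[H⁺]²) = 1 / (1 + 10^+1.99 + 10^+1.01)
   = 1 / (1 + 97.724 + 10.233) = 1/108.96 = 0.009178
[CO2*] = α₀ × DIC = 0.009178 × 2.09 = 0.01918 mmol/kg = 19.18 μmol/kg
pCO2 = [CO2*]/KH = 1.918×10^-5 / 2.951×10^-2 = 650 μatm

pCO2 = 650 μatm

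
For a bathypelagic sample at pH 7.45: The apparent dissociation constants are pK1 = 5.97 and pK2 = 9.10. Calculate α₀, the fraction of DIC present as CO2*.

α₀ = 0.0314

α₀ = 1 / (1 + K1/[H⁺] + K1K2/[H⁺]²) = 1 / (1 + 10^+1.48 + 10^-0.17)
   = 1 / (1 + 30.200 + 0.67608) = 1/31.876 = 0.03137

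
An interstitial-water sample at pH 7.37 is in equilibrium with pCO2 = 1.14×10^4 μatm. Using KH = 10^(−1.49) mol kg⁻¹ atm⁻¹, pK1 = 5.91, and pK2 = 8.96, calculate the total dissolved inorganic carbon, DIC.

[CO2*] = KH · pCO2 = 10^(−1.49) × 1.14×10^4×10^-6 = 3.689×10^-4 mol/kg
α₀ = 1/(1 + K1/[H⁺] + K1K2/[H⁺]²) = 1/(1 + 10^+1.46 + 10^-0.13) = 0.03270
DIC = [CO2*]/α₀ = 3.689×10^-4 / 0.03270 = 11.3 mmol/kg

DIC = 11.3 mmol/kg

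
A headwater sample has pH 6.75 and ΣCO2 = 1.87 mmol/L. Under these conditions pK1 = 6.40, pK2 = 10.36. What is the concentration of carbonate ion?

α₂ = 1 / (1 + [H⁺]/K2 + [H⁺]²/(K1K2)) = 1 / (1 + 10^+3.61 + 10^+3.26)
   = 1 / (1 + 4073.8 + 1819.7) = 1/5894.5 = 0.0001696
[CO3²⁻] = α₂ × DIC = 0.0001696 × 1.87 = 0.000317 mmol/L = 0.317 μmol/L

[CO3²⁻] = 0.317 μmol/L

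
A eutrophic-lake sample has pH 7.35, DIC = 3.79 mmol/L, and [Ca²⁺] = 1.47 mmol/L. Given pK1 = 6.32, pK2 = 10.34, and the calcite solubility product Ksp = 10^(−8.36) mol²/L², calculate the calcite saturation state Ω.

α₂ = 1 / (1 + [H⁺]/K2 + [H⁺]²/(K1K2)) = 1 / (1 + 10^+2.99 + 10^+1.96)
   = 1 / (1 + 977.24 + 91.201) = 1/1069.4 = 0.0009351
[CO3²⁻] = α₂ × DIC = 0.0009351 × 3.79 = 0.003544 mmol/L = 3.544 μmol/L
Ksp = 10^(−8.36) = 4.365×10^-9
Ω = [Ca²⁺][CO3²⁻]/Ksp = (1.47×10^-3)(3.544×10^-6) / 4.365×10^-9 = 1.19

Ω = 1.19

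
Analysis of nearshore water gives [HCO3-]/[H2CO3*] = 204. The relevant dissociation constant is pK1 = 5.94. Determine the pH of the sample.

From K1 = [H⁺][HCO3-]/[H2CO3*]:  pH = pK1 + log₁₀([HCO3-]/[H2CO3*])
log₁₀(204) = +2.310
pH = 5.94 + (+2.310) = 8.25

pH = 8.25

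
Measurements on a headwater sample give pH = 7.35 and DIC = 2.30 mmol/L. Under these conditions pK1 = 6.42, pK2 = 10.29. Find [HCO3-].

[HCO3⁻] = 2.06 mmol/L

α₁ = 1 / (1 + [H⁺]/K1 + K2/[H⁺]) = 1 / (1 + 10^-0.93 + 10^-2.94)
   = 1 / (1 + 0.11749 + 0.0011482) = 1/1.1186 = 0.8939
[HCO3⁻] = α₁ × DIC = 0.8939 × 2.30 = 2.06 mmol/L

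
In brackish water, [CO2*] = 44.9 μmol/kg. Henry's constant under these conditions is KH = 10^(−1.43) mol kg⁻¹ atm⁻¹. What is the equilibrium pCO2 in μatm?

KH = 10^(−1.43) = 3.715×10^-2 mol kg⁻¹ atm⁻¹
pCO2 = [CO2*]/KH = 44.9×10^-6 / 3.715×10^-2 = 1.21×10^-3 atm = 1210 μatm

pCO2 = 1210 μatm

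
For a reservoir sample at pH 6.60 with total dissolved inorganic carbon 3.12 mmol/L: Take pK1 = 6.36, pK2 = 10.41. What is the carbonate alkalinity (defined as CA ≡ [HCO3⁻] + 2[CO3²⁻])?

CA = 1.98 mmol/L

CA = [HCO3⁻] + 2[CO3²⁻] = (α₁ + 2α₂)·DIC
At pH 6.60: [H⁺]/K1 = 10^-0.24 = 0.57544, K2/[H⁺] = 10^-3.81 = 0.00015488
α₁ = 1/(1 + 0.57544 + 0.00015488) = 1/1.5756 = 0.6347; α₂ = α₁·K2/[H⁺] = 9.830×10^-5
α₁ + 2α₂ = 0.6349
CA = 0.6349 × 3.12 = 1.98 mmol/L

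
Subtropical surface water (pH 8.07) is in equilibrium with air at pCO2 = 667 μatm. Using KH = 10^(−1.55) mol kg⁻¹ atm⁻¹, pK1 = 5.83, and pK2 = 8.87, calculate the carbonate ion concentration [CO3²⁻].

[CO3²⁻] = 0.518 mmol/kg

[CO2*] = KH · pCO2 = 10^(−1.55) × 667×10^-6 = 1.880×10^-5 mol/kg
α₀ = 1/(1 + K1/[H⁺] + K1K2/[H⁺]²) = 1/(1 + 10^+2.24 + 10^+1.44) = 0.004943
DIC = [CO2*]/α₀ = 1.880×10^-5 / 0.004943 = 3.803 mmol/kg
[CO3²⁻] = α₂·DIC; α₂ = 0.1361, so [CO3²⁻] = 0.1361 × 3.803 = 0.518 mmol/kg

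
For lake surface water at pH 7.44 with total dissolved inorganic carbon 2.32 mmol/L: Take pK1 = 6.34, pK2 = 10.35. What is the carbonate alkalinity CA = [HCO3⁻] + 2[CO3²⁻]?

CA = [HCO3⁻] + 2[CO3²⁻] = (α₁ + 2α₂)·DIC
At pH 7.44: [H⁺]/K1 = 10^-1.10 = 0.079433, K2/[H⁺] = 10^-2.91 = 0.0012303
α₁ = 1/(1 + 0.079433 + 0.0012303) = 1/1.0807 = 0.9254; α₂ = α₁·K2/[H⁺] = 0.001138
α₁ + 2α₂ = 0.9276
CA = 0.9276 × 2.32 = 2.15 mmol/L

CA = 2.15 mmol/L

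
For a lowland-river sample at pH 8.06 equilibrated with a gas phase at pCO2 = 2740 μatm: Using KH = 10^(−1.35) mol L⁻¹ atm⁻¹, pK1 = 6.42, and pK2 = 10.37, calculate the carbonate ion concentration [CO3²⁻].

[CO2*] = KH · pCO2 = 10^(−1.35) × 2740×10^-6 = 1.224×10^-4 mol/L
α₀ = 1/(1 + K1/[H⁺] + K1K2/[H⁺]²) = 1/(1 + 10^+1.64 + 10^-0.67) = 0.02229
DIC = [CO2*]/α₀ = 1.224×10^-4 / 0.02229 = 5.491 mmol/L
[CO3²⁻] = α₂·DIC; α₂ = 0.004765, so [CO3²⁻] = 0.004765 × 5.491 = 0.0262 mmol/L

[CO3²⁻] = 0.0262 mmol/L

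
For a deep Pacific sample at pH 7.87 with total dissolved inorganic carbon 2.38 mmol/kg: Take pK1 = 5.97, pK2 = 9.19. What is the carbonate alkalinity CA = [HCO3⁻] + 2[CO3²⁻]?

CA = [HCO3⁻] + 2[CO3²⁻] = (α₁ + 2α₂)·DIC
At pH 7.87: [H⁺]/K1 = 10^-1.90 = 0.012589, K2/[H⁺] = 10^-1.32 = 0.047863
α₁ = 1/(1 + 0.012589 + 0.047863) = 1/1.0605 = 0.9430; α₂ = α₁·K2/[H⁺] = 0.04513
α₁ + 2α₂ = 1.0333
CA = 1.0333 × 2.38 = 2.46 mmol/kg

CA = 2.46 mmol/kg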